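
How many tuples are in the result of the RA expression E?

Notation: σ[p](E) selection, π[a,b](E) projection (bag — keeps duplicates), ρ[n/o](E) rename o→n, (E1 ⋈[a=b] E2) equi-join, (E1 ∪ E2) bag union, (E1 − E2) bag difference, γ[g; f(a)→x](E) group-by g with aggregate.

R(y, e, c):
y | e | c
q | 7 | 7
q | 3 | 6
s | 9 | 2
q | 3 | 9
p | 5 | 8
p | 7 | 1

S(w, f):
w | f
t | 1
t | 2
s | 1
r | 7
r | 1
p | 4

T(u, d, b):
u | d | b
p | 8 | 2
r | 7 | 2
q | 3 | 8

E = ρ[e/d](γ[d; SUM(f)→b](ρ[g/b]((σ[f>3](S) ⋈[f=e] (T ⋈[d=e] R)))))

Subexpression sizes:
  S → 6
  σ[f>3](S) → 2
  T → 3
  R → 6
  (T ⋈[d=e] R) → 4
  (σ[f>3](S) ⋈[f=e] (T ⋈[d=e] R)) → 2
  ρ[g/b]((σ[f>3](S) ⋈[f=e] (T ⋈[d=e] R))) → 2
  γ[d; SUM(f)→b](ρ[g/b]((σ[f>3](S) ⋈[f=e] (T ⋈[d=e] R)))) → 1
  ρ[e/d](γ[d; SUM(f)→b](ρ[g/b]((σ[f>3](S) ⋈[f=e] (T ⋈[d=e] R))))) → 1

|E| = 1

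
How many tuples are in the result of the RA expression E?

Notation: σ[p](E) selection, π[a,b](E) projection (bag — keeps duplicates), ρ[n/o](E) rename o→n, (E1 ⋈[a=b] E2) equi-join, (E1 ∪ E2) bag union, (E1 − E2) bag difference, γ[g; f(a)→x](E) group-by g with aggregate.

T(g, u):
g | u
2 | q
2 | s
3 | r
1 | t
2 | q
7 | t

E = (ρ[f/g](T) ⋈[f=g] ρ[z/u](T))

Per-node cardinality:
  T → 6
  ρ[f/g](T) → 6
  T → 6
  ρ[z/u](T) → 6
  (ρ[f/g](T) ⋈[f=g] ρ[z/u](T)) → 12

|E| = 12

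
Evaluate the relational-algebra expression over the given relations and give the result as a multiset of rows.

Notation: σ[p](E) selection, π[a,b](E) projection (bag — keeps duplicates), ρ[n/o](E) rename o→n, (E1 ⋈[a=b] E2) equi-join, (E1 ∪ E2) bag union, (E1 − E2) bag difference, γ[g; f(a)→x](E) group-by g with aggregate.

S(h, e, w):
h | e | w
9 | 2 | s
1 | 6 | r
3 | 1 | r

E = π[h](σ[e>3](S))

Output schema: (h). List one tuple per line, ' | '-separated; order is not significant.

Per-node cardinality:
  S → 3
  σ[e>3](S) → 1
  π[h](σ[e>3](S)) → 1

== RESULT ==
h
1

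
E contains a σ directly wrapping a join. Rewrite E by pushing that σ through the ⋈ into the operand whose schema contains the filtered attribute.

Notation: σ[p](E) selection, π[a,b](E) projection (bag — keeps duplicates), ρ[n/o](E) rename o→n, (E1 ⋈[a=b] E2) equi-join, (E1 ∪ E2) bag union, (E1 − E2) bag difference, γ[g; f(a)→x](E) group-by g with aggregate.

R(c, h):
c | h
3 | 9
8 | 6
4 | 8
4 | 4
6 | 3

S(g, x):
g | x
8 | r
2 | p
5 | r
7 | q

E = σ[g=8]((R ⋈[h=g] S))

σ filters on g, owned by the right side.
E' = (R ⋈[h=g] σ[g=8](S))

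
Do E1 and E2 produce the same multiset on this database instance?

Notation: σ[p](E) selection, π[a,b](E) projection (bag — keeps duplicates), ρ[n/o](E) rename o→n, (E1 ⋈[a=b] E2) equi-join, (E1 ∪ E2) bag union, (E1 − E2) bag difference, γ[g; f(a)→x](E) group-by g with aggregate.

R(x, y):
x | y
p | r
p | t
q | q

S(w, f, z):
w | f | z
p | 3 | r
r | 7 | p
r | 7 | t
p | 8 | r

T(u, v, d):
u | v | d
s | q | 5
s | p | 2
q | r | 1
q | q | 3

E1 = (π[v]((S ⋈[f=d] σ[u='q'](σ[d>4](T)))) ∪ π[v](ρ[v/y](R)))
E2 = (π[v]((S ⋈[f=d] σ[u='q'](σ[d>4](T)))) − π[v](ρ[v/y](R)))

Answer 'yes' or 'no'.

E1 per-node cardinality:
  S → 4
  T → 4
  σ[d>4](T) → 1
  σ[u='q'](σ[d>4](T)) → 0
  (S ⋈[f=d] σ[u='q'](σ[d>4](T))) → 0
  π[v]((S ⋈[f=d] σ[u='q'](σ[d>4](T)))) → 0
  R → 3
  ρ[v/y](R) → 3
  π[v](ρ[v/y](R)) → 3
  (π[v]((S ⋈[f=d] σ[u='q'](σ[d>4](T)))) ∪ π[v](ρ[v/y](R))) → 3
E2 per-node cardinality:
  S → 4
  T → 4
  σ[d>4](T) → 1
  σ[u='q'](σ[d>4](T)) → 0
  (S ⋈[f=d] σ[u='q'](σ[d>4](T))) → 0
  π[v]((S ⋈[f=d] σ[u='q'](σ[d>4](T)))) → 0
  R → 3
  ρ[v/y](R) → 3
  π[v](ρ[v/y](R)) → 3
  (π[v]((S ⋈[f=d] σ[u='q'](σ[d>4](T)))) − π[v](ρ[v/y](R))) → 0

E1 result:
v
q
r
t
E2 result:
v
(0 rows)
Witness: ('t',) appears 1× in E1 but 0× in E2.

no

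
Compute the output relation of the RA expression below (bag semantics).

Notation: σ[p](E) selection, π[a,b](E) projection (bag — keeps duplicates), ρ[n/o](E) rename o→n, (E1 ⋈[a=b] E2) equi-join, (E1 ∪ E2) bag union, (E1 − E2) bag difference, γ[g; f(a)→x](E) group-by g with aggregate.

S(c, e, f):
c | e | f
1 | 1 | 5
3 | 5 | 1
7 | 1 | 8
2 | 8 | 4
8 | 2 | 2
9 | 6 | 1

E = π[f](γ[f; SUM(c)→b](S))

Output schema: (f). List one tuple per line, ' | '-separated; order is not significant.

Subexpression sizes:
  S → 6
  γ[f; SUM(c)→b](S) → 5
  π[f](γ[f; SUM(c)→b](S)) → 5

== RESULT ==
f
1
2
4
5
8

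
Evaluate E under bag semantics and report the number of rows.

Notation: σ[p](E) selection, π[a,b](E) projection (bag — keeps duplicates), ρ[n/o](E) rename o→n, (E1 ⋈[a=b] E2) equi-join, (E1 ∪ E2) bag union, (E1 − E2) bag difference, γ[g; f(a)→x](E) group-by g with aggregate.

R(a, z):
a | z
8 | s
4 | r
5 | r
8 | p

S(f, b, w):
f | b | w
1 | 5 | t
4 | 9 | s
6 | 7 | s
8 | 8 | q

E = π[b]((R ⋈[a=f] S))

Row counts bottom-up:
  R → 4
  S → 4
  (R ⋈[a=f] S) → 3
  π[b]((R ⋈[a=f] S)) → 3

|E| = 3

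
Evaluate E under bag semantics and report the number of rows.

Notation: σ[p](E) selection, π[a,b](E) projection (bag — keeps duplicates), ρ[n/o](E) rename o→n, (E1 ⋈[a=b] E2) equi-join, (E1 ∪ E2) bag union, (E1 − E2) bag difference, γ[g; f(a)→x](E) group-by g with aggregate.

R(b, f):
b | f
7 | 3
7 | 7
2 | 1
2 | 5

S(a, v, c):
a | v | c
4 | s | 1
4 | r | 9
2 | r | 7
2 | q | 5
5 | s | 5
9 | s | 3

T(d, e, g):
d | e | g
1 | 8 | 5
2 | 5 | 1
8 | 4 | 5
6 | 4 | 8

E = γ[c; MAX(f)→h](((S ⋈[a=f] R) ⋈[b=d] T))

Stepwise |·|:
  S → 6
  R → 4
  (S ⋈[a=f] R) → 1
  T → 4
  ((S ⋈[a=f] R) ⋈[b=d] T) → 1
  γ[c; MAX(f)→h](((S ⋈[a=f] R) ⋈[b=d] T)) → 1

|E| = 1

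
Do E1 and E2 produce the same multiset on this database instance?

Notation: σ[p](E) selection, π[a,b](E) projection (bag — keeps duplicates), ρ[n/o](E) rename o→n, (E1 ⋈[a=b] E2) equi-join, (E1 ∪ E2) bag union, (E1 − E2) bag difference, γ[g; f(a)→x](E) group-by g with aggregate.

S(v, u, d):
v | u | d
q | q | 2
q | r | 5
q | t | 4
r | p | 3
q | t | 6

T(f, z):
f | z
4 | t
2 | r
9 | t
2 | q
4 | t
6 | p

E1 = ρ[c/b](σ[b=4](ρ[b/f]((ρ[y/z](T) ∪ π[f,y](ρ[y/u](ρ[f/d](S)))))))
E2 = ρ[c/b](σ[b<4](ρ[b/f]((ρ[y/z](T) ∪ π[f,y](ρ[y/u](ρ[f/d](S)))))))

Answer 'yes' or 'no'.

E1 row counts bottom-up:
  T → 6
  ρ[y/z](T) → 6
  S → 5
  ρ[f/d](S) → 5
  ρ[y/u](ρ[f/d](S)) → 5
  π[f,y](ρ[y/u](ρ[f/d](S))) → 5
  (ρ[y/z](T) ∪ π[f,y](ρ[y/u](ρ[f/d](S)))) → 11
  ρ[b/f]((ρ[y/z](T) ∪ π[f,y](ρ[y/u](ρ[f/d](S))))) → 11
  σ[b=4](ρ[b/f]((ρ[y/z](T) ∪ π[f,y](ρ[y/u](ρ[f/d](S)))))) → 3
  ρ[c/b](σ[b=4](ρ[b/f]((ρ[y/z](T) ∪ π[f,y](ρ[y/u](ρ[f/d](S))))))) → 3
E2 row counts bottom-up:
  T → 6
  ρ[y/z](T) → 6
  S → 5
  ρ[f/d](S) → 5
  ρ[y/u](ρ[f/d](S)) → 5
  π[f,y](ρ[y/u](ρ[f/d](S))) → 5
  (ρ[y/z](T) ∪ π[f,y](ρ[y/u](ρ[f/d](S)))) → 11
  ρ[b/f]((ρ[y/z](T) ∪ π[f,y](ρ[y/u](ρ[f/d](S))))) → 11
  σ[b<4](ρ[b/f]((ρ[y/z](T) ∪ π[f,y](ρ[y/u](ρ[f/d](S)))))) → 4
  ρ[c/b](σ[b<4](ρ[b/f]((ρ[y/z](T) ∪ π[f,y](ρ[y/u](ρ[f/d](S))))))) → 4

E1 result:
c | y
4 | t
4 | t
4 | t
E2 result:
c | y
2 | q
2 | q
2 | r
3 | p
Witness: (3, 'p') appears 0× in E1 but 1× in E2.

no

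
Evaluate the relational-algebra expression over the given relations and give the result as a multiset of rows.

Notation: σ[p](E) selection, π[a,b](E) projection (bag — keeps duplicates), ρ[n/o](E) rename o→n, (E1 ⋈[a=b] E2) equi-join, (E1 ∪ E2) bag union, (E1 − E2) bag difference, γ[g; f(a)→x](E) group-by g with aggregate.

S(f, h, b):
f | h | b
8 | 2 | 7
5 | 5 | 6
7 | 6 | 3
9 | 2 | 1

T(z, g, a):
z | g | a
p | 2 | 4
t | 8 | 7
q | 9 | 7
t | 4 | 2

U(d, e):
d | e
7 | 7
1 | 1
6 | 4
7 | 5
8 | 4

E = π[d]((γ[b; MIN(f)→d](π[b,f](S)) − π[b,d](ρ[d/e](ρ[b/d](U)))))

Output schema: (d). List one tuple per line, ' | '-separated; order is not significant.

Row counts bottom-up:
  S → 4
  π[b,f](S) → 4
  γ[b; MIN(f)→d](π[b,f](S)) → 4
  U → 5
  ρ[b/d](U) → 5
  ρ[d/e](ρ[b/d](U)) → 5
  π[b,d](ρ[d/e](ρ[b/d](U))) → 5
  (γ[b; MIN(f)→d](π[b,f](S)) − π[b,d](ρ[d/e](ρ[b/d](U)))) → 4
  π[d]((γ[b; MIN(f)→d](π[b,f](S)) − π[b,d](ρ[d/e](ρ[b/d](U))))) → 4

== RESULT ==
d
5
7
8
9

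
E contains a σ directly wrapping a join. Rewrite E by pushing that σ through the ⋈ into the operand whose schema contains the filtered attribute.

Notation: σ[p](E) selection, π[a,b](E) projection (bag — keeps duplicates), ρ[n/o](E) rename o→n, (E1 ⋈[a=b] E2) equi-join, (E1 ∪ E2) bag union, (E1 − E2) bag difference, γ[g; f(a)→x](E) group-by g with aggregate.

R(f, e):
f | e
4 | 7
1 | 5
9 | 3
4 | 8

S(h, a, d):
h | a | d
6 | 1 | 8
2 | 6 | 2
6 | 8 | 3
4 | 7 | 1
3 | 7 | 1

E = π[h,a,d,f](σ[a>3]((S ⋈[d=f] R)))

σ filters on a, owned by the left side.
E' = π[h,a,d,f]((σ[a>3](S) ⋈[d=f] R))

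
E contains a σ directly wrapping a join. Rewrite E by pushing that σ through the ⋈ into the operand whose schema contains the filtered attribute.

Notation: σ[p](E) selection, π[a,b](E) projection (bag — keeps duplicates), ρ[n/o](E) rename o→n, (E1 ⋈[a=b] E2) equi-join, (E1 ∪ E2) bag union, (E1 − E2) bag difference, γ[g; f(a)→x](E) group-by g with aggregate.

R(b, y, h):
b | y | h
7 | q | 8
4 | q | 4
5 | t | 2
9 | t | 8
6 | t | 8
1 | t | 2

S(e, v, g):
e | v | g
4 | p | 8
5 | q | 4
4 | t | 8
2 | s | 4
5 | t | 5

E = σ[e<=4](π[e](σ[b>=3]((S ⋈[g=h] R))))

σ filters on b, owned by the right side.
E' = σ[e<=4](π[e]((S ⋈[g=h] σ[b>=3](R))))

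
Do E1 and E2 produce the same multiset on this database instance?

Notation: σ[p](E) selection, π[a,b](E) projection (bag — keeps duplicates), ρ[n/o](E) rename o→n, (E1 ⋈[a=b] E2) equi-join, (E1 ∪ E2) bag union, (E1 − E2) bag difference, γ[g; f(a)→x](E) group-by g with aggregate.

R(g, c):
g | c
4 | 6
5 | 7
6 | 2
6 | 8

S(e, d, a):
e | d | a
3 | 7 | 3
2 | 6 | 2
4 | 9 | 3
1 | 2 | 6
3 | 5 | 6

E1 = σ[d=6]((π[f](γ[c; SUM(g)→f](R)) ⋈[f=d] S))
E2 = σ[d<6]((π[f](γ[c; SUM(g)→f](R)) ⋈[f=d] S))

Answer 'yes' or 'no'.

E1 row counts bottom-up:
  R → 4
  γ[c; SUM(g)→f](R) → 4
  π[f](γ[c; SUM(g)→f](R)) → 4
  S → 5
  (π[f](γ[c; SUM(g)→f](R)) ⋈[f=d] S) → 3
  σ[d=6]((π[f](γ[c; SUM(g)→f](R)) ⋈[f=d] S)) → 2
E2 row counts bottom-up:
  R → 4
  γ[c; SUM(g)→f](R) → 4
  π[f](γ[c; SUM(g)→f](R)) → 4
  S → 5
  (π[f](γ[c; SUM(g)→f](R)) ⋈[f=d] S) → 3
  σ[d<6]((π[f](γ[c; SUM(g)→f](R)) ⋈[f=d] S)) → 1

E1 result:
f | e | d | a
6 | 2 | 6 | 2
6 | 2 | 6 | 2
E2 result:
f | e | d | a
5 | 3 | 5 | 6
Witness: (6, 2, 6, 2) appears 2× in E1 but 0× in E2.

no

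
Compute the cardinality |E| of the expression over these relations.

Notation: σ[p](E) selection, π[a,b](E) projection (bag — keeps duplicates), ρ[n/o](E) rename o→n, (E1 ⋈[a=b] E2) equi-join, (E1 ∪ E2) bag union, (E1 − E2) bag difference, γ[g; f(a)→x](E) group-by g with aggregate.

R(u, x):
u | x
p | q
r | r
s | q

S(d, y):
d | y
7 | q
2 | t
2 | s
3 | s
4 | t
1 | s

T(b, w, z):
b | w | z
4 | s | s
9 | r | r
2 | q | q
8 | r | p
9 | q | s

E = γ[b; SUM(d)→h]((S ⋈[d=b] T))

Per-node cardinality:
  S → 6
  T → 5
  (S ⋈[d=b] T) → 3
  γ[b; SUM(d)→h]((S ⋈[d=b] T)) → 2

|E| = 2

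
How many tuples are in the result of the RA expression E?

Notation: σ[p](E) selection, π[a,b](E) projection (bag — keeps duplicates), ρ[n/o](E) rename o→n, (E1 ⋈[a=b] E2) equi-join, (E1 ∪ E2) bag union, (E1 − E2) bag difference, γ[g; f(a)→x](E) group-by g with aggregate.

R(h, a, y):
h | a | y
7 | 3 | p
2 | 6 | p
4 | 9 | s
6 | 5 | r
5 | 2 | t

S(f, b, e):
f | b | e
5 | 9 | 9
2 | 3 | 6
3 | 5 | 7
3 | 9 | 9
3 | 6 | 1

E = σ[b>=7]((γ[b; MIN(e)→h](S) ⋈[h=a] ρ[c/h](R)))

Per-node cardinality:
  S → 5
  γ[b; MIN(e)→h](S) → 4
  R → 5
  ρ[c/h](R) → 5
  (γ[b; MIN(e)→h](S) ⋈[h=a] ρ[c/h](R)) → 2
  σ[b>=7]((γ[b; MIN(e)→h](S) ⋈[h=a] ρ[c/h](R))) → 1

|E| = 1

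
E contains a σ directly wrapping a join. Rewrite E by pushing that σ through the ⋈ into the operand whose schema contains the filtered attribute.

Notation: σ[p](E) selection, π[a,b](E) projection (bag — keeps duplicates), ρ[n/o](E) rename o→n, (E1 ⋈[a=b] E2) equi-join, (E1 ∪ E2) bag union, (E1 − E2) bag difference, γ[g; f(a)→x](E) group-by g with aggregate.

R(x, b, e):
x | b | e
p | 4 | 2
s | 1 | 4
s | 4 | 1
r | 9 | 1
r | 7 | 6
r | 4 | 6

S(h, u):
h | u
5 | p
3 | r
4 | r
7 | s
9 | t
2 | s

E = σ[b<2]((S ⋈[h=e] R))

σ filters on b, owned by the right side.
E' = (S ⋈[h=e] σ[b<2](R))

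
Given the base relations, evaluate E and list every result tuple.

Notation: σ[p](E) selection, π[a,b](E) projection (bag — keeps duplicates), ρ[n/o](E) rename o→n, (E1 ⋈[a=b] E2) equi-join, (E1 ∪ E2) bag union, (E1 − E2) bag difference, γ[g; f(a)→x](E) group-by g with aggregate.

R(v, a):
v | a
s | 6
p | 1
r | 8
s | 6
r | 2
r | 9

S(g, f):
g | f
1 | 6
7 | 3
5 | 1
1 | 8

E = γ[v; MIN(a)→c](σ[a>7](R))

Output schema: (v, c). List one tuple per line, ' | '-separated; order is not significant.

Subexpression sizes:
  R → 6
  σ[a>7](R) → 2
  γ[v; MIN(a)→c](σ[a>7](R)) → 1

== RESULT ==
v | c
r | 8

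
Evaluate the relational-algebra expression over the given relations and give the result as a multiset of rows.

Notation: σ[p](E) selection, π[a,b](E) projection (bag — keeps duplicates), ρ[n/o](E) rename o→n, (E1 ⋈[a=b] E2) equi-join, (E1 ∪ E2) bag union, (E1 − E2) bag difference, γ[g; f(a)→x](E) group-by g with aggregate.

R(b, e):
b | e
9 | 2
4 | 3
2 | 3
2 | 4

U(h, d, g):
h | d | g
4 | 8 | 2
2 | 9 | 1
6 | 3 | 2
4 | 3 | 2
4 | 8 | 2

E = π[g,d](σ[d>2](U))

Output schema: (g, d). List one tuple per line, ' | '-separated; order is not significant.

Subexpression sizes:
  U → 5
  σ[d>2](U) → 5
  π[g,d](σ[d>2](U)) → 5

== RESULT ==
g | d
1 | 9
2 | 3
2 | 3
2 | 8
2 | 8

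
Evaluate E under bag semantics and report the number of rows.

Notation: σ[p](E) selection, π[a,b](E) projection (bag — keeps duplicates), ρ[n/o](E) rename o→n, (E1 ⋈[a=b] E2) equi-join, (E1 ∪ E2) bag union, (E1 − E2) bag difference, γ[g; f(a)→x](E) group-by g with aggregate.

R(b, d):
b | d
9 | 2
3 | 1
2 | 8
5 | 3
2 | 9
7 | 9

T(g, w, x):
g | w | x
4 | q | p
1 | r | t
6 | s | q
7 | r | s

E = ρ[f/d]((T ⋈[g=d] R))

Subexpression sizes:
  T → 4
  R → 6
  (T ⋈[g=d] R) → 1
  ρ[f/d]((T ⋈[g=d] R)) → 1

|E| = 1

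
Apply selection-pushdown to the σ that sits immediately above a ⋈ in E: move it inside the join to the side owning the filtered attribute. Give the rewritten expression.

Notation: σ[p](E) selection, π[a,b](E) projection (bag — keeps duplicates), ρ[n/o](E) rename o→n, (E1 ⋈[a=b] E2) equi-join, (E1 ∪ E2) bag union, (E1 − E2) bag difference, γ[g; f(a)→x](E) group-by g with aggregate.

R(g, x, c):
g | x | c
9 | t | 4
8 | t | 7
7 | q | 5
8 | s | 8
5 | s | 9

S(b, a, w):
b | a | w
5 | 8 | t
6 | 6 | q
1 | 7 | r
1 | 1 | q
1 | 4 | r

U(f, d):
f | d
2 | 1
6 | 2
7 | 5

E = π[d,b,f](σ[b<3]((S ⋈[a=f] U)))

σ filters on b, owned by the left side.
E' = π[d,b,f]((σ[b<3](S) ⋈[a=f] U))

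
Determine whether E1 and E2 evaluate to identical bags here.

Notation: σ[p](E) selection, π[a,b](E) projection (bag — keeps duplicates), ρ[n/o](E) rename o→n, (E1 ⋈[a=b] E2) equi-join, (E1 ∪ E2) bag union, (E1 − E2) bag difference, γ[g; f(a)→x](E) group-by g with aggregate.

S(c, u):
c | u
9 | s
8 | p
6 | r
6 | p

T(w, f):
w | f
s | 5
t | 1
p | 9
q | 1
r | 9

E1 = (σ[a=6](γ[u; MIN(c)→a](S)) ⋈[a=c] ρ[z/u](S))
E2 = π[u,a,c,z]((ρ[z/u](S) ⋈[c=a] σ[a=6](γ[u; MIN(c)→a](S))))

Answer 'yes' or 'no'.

E1 row counts bottom-up:
  S → 4
  γ[u; MIN(c)→a](S) → 3
  σ[a=6](γ[u; MIN(c)→a](S)) → 2
  S → 4
  ρ[z/u](S) → 4
  (σ[a=6](γ[u; MIN(c)→a](S)) ⋈[a=c] ρ[z/u](S)) → 4
E2 row counts bottom-up:
  S → 4
  ρ[z/u](S) → 4
  S → 4
  γ[u; MIN(c)→a](S) → 3
  σ[a=6](γ[u; MIN(c)→a](S)) → 2
  (ρ[z/u](S) ⋈[c=a] σ[a=6](γ[u; MIN(c)→a](S))) → 4
  π[u,a,c,z]((ρ[z/u](S) ⋈[c=a] σ[a=6](γ[u; MIN(c)→a](S)))) → 4

E1 and E2 produce the same multiset:
u | a | c | z
p | 6 | 6 | p
p | 6 | 6 | r
r | 6 | 6 | p
r | 6 | 6 | r

yes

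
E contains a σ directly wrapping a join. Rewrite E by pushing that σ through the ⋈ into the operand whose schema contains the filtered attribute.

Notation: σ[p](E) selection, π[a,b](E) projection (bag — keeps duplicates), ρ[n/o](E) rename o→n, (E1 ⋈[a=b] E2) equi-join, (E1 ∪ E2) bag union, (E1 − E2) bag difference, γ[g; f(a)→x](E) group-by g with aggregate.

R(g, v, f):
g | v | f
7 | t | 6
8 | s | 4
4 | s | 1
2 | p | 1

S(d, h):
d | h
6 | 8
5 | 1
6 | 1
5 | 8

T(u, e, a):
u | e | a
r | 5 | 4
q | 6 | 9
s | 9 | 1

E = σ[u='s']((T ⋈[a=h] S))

σ filters on u, owned by the left side.
E' = (σ[u='s'](T) ⋈[a=h] S)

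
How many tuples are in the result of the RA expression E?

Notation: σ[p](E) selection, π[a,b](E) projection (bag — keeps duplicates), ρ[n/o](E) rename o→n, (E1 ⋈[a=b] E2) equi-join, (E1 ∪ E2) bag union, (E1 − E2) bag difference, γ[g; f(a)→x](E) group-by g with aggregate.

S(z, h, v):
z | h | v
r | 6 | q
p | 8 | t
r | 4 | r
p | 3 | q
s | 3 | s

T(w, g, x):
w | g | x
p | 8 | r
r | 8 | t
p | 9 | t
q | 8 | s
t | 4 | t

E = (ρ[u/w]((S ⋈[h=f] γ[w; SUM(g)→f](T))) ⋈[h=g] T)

Row counts bottom-up:
  S → 5
  T → 5
  γ[w; SUM(g)→f](T) → 4
  (S ⋈[h=f] γ[w; SUM(g)→f](T)) → 3
  ρ[u/w]((S ⋈[h=f] γ[w; SUM(g)→f](T))) → 3
  T → 5
  (ρ[u/w]((S ⋈[h=f] γ[w; SUM(g)→f](T))) ⋈[h=g] T) → 7

|E| = 7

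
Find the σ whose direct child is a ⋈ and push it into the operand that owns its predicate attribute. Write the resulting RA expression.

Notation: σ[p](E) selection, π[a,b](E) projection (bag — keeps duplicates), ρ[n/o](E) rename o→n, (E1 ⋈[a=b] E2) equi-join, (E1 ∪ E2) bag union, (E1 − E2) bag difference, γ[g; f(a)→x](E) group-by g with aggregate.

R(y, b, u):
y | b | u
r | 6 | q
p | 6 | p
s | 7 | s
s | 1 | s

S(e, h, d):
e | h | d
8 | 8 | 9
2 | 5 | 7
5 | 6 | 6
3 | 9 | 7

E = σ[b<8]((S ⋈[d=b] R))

σ filters on b, owned by the right side.
E' = (S ⋈[d=b] σ[b<8](R))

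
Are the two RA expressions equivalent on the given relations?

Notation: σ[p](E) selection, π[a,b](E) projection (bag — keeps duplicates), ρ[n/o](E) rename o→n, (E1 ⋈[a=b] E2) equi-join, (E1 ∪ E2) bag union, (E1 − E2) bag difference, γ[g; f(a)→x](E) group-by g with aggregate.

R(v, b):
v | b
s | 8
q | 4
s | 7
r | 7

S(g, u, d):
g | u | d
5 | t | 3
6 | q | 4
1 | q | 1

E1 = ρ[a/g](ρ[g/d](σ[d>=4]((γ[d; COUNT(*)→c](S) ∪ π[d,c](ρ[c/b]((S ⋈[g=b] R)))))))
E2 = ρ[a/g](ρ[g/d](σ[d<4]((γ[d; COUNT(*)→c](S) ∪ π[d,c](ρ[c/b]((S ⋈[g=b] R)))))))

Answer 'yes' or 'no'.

E1 subexpression sizes:
  S → 3
  γ[d; COUNT(*)→c](S) → 3
  S → 3
  R → 4
  (S ⋈[g=b] R) → 0
  ρ[c/b]((S ⋈[g=b] R)) → 0
  π[d,c](ρ[c/b]((S ⋈[g=b] R))) → 0
  (γ[d; COUNT(*)→c](S) ∪ π[d,c](ρ[c/b]((S ⋈[g=b] R)))) → 3
  σ[d>=4]((γ[d; COUNT(*)→c](S) ∪ π[d,c](ρ[c/b]((S ⋈[g=b] R))))) → 1
  ρ[g/d](σ[d>=4]((γ[d; COUNT(*)→c](S) ∪ π[d,c](ρ[c/b]((S ⋈[g=b] R)))))) → 1
  ρ[a/g](ρ[g/d](σ[d>=4]((γ[d; COUNT(*)→c](S) ∪ π[d,c](ρ[c/b]((S ⋈[g=b] R))))))) → 1
E2 subexpression sizes:
  S → 3
  γ[d; COUNT(*)→c](S) → 3
  S → 3
  R → 4
  (S ⋈[g=b] R) → 0
  ρ[c/b]((S ⋈[g=b] R)) → 0
  π[d,c](ρ[c/b]((S ⋈[g=b] R))) → 0
  (γ[d; COUNT(*)→c](S) ∪ π[d,c](ρ[c/b]((S ⋈[g=b] R)))) → 3
  σ[d<4]((γ[d; COUNT(*)→c](S) ∪ π[d,c](ρ[c/b]((S ⋈[g=b] R))))) → 2
  ρ[g/d](σ[d<4]((γ[d; COUNT(*)→c](S) ∪ π[d,c](ρ[c/b]((S ⋈[g=b] R)))))) → 2
  ρ[a/g](ρ[g/d](σ[d<4]((γ[d; COUNT(*)→c](S) ∪ π[d,c](ρ[c/b]((S ⋈[g=b] R))))))) → 2

E1 result:
a | c
4 | 1
E2 result:
a | c
1 | 1
3 | 1
Witness: (3, 1) appears 0× in E1 but 1× in E2.

no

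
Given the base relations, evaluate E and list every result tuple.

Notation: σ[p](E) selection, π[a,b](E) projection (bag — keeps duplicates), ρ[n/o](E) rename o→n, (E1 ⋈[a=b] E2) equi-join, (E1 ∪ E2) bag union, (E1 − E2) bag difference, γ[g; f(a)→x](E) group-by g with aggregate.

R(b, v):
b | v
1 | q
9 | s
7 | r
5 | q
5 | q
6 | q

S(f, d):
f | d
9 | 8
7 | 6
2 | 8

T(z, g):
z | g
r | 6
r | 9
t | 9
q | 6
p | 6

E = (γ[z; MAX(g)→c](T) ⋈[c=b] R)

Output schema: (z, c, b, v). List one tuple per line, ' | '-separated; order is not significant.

Per-node cardinality:
  T → 5
  γ[z; MAX(g)→c](T) → 4
  R → 6
  (γ[z; MAX(g)→c](T) ⋈[c=b] R) → 4

== RESULT ==
z | c | b | v
p | 6 | 6 | q
q | 6 | 6 | q
r | 9 | 9 | s
t | 9 | 9 | s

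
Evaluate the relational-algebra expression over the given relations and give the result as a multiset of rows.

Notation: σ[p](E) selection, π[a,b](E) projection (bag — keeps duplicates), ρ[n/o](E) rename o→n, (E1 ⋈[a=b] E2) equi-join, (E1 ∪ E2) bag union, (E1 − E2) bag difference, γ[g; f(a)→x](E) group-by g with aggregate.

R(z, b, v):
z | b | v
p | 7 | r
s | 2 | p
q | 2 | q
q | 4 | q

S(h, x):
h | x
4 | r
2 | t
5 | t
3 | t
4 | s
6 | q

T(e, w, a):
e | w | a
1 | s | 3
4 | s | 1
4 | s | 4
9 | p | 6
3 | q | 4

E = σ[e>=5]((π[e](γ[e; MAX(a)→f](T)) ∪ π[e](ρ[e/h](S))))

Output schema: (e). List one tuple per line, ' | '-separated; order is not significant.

Row counts bottom-up:
  T → 5
  γ[e; MAX(a)→f](T) → 4
  π[e](γ[e; MAX(a)→f](T)) → 4
  S → 6
  ρ[e/h](S) → 6
  π[e](ρ[e/h](S)) → 6
  (π[e](γ[e; MAX(a)→f](T)) ∪ π[e](ρ[e/h](S))) → 10
  σ[e>=5]((π[e](γ[e; MAX(a)→f](T)) ∪ π[e](ρ[e/h](S)))) → 3

== RESULT ==
e
5
6
9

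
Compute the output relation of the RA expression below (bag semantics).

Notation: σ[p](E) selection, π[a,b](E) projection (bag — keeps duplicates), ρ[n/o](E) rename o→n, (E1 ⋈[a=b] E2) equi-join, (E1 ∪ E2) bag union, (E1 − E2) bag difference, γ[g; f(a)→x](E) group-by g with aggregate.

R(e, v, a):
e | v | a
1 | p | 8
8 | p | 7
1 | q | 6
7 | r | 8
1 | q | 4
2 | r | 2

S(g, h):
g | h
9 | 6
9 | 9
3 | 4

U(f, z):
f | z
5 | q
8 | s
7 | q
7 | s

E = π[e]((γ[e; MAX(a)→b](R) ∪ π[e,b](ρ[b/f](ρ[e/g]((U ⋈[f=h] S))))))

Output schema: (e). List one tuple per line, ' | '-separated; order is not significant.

Row counts bottom-up:
  R → 6
  γ[e; MAX(a)→b](R) → 4
  U → 4
  S → 3
  (U ⋈[f=h] S) → 0
  ρ[e/g]((U ⋈[f=h] S)) → 0
  ρ[b/f](ρ[e/g]((U ⋈[f=h] S))) → 0
  π[e,b](ρ[b/f](ρ[e/g]((U ⋈[f=h] S)))) → 0
  (γ[e; MAX(a)→b](R) ∪ π[e,b](ρ[b/f](ρ[e/g]((U ⋈[f=h] S))))) → 4
  π[e]((γ[e; MAX(a)→b](R) ∪ π[e,b](ρ[b/f](ρ[e/g]((U ⋈[f=h] S)))))) → 4

== RESULT ==
e
1
2
7
8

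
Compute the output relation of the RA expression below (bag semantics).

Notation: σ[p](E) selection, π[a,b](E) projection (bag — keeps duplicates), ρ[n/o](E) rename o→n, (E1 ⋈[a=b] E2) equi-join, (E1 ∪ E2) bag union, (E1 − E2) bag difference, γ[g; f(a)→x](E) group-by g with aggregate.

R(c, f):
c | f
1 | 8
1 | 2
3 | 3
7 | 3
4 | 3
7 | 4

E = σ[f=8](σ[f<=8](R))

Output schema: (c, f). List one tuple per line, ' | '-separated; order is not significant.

Subexpression sizes:
  R → 6
  σ[f<=8](R) → 6
  σ[f=8](σ[f<=8](R)) → 1

== RESULT ==
c | f
1 | 8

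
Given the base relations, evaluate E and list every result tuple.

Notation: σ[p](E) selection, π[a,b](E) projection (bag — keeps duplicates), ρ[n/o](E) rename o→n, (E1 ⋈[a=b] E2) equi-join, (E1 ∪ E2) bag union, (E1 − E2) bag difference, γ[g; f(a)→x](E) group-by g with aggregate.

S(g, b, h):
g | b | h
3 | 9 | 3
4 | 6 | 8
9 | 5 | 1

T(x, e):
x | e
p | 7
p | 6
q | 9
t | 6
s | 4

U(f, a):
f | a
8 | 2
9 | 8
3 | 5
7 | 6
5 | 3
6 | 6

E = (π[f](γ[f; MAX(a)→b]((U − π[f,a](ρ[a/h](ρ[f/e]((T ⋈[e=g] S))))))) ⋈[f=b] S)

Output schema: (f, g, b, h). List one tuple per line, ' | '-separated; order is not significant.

Row counts bottom-up:
  U → 6
  T → 5
  S → 3
  (T ⋈[e=g] S) → 2
  ρ[f/e]((T ⋈[e=g] S)) → 2
  ρ[a/h](ρ[f/e]((T ⋈[e=g] S))) → 2
  π[f,a](ρ[a/h](ρ[f/e]((T ⋈[e=g] S)))) → 2
  (U − π[f,a](ρ[a/h](ρ[f/e]((T ⋈[e=g] S))))) → 6
  γ[f; MAX(a)→b]((U − π[f,a](ρ[a/h](ρ[f/e]((T ⋈[e=g] S)))))) → 6
  π[f](γ[f; MAX(a)→b]((U − π[f,a](ρ[a/h](ρ[f/e]((T ⋈[e=g] S))))))) → 6
  S → 3
  (π[f](γ[f; MAX(a)→b]((U − π[f,a](ρ[a/h](ρ[f/e]((T ⋈[e=g] S))))))) ⋈[f=b] S) → 3

== RESULT ==
f | g | b | h
5 | 9 | 5 | 1
6 | 4 | 6 | 8
9 | 3 | 9 | 3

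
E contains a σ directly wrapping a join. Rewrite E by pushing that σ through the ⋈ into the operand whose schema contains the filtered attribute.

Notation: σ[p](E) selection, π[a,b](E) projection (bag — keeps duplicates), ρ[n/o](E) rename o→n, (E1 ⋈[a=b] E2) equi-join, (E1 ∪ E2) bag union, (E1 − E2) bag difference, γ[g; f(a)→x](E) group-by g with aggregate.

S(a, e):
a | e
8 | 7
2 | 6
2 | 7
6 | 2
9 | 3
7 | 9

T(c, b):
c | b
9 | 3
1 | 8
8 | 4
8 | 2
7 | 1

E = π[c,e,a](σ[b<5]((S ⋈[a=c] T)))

σ filters on b, owned by the right side.
E' = π[c,e,a]((S ⋈[a=c] σ[b<5](T)))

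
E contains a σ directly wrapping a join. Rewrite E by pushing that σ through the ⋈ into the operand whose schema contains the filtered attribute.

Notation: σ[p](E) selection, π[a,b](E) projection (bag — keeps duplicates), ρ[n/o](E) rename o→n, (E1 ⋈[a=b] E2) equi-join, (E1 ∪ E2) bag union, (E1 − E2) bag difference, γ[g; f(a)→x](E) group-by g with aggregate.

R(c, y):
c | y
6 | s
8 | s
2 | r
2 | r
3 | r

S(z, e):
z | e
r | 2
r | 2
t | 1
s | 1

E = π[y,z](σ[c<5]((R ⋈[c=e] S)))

σ filters on c, owned by the left side.
E' = π[y,z]((σ[c<5](R) ⋈[c=e] S))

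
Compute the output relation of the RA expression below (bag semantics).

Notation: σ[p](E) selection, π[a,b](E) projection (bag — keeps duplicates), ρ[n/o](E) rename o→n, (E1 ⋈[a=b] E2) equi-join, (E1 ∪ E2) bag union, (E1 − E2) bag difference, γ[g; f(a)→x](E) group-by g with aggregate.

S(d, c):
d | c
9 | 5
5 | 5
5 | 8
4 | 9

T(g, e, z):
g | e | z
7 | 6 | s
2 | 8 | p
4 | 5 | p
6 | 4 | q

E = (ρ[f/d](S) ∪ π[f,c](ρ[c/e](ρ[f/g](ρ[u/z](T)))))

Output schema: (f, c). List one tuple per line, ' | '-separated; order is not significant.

Row counts bottom-up:
  S → 4
  ρ[f/d](S) → 4
  T → 4
  ρ[u/z](T) → 4
  ρ[f/g](ρ[u/z](T)) → 4
  ρ[c/e](ρ[f/g](ρ[u/z](T))) → 4
  π[f,c](ρ[c/e](ρ[f/g](ρ[u/z](T)))) → 4
  (ρ[f/d](S) ∪ π[f,c](ρ[c/e](ρ[f/g](ρ[u/z](T))))) → 8

== RESULT ==
f | c
2 | 8
4 | 5
4 | 9
5 | 5
5 | 8
6 | 4
7 | 6
9 | 5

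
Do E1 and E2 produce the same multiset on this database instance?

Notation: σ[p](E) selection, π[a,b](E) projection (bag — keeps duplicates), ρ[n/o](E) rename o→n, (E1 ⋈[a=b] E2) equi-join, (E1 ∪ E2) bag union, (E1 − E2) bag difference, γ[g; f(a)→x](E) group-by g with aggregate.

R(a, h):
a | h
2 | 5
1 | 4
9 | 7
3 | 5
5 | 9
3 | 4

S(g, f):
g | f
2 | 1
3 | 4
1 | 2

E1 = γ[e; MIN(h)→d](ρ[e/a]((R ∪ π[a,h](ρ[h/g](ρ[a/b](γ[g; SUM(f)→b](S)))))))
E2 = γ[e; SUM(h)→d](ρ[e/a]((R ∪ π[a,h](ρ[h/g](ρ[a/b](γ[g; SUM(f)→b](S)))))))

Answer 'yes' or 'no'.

E1 row counts bottom-up:
  R → 6
  S → 3
  γ[g; SUM(f)→b](S) → 3
  ρ[a/b](γ[g; SUM(f)→b](S)) → 3
  ρ[h/g](ρ[a/b](γ[g; SUM(f)→b](S))) → 3
  π[a,h](ρ[h/g](ρ[a/b](γ[g; SUM(f)→b](S)))) → 3
  (R ∪ π[a,h](ρ[h/g](ρ[a/b](γ[g; SUM(f)→b](S))))) → 9
  ρ[e/a]((R ∪ π[a,h](ρ[h/g](ρ[a/b](γ[g; SUM(f)→b](S)))))) → 9
  γ[e; MIN(h)→d](ρ[e/a]((R ∪ π[a,h](ρ[h/g](ρ[a/b](γ[g; SUM(f)→b](S))))))) → 6
E2 row counts bottom-up:
  R → 6
  S → 3
  γ[g; SUM(f)→b](S) → 3
  ρ[a/b](γ[g; SUM(f)→b](S)) → 3
  ρ[h/g](ρ[a/b](γ[g; SUM(f)→b](S))) → 3
  π[a,h](ρ[h/g](ρ[a/b](γ[g; SUM(f)→b](S)))) → 3
  (R ∪ π[a,h](ρ[h/g](ρ[a/b](γ[g; SUM(f)→b](S))))) → 9
  ρ[e/a]((R ∪ π[a,h](ρ[h/g](ρ[a/b](γ[g; SUM(f)→b](S)))))) → 9
  γ[e; SUM(h)→d](ρ[e/a]((R ∪ π[a,h](ρ[h/g](ρ[a/b](γ[g; SUM(f)→b](S))))))) → 6

E1 result:
e | d
1 | 2
2 | 1
3 | 4
4 | 3
5 | 9
9 | 7
E2 result:
e | d
1 | 6
2 | 6
3 | 9
4 | 3
5 | 9
9 | 7
Witness: (1, 2) appears 1× in E1 but 0× in E2.

no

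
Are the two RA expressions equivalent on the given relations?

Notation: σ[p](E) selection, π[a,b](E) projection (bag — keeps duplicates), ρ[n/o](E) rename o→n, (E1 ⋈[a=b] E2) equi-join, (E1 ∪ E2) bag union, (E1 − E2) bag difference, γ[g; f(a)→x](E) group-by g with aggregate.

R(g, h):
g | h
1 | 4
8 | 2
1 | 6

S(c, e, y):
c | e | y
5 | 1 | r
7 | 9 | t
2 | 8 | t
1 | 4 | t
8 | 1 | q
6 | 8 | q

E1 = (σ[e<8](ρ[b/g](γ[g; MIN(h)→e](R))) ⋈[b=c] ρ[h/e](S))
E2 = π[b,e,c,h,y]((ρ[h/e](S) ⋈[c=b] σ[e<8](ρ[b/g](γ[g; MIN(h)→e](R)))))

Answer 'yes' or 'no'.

E1 stepwise |·|:
  R → 3
  γ[g; MIN(h)→e](R) → 2
  ρ[b/g](γ[g; MIN(h)→e](R)) → 2
  σ[e<8](ρ[b/g](γ[g; MIN(h)→e](R))) → 2
  S → 6
  ρ[h/e](S) → 6
  (σ[e<8](ρ[b/g](γ[g; MIN(h)→e](R))) ⋈[b=c] ρ[h/e](S)) → 2
E2 stepwise |·|:
  S → 6
  ρ[h/e](S) → 6
  R → 3
  γ[g; MIN(h)→e](R) → 2
  ρ[b/g](γ[g; MIN(h)→e](R)) → 2
  σ[e<8](ρ[b/g](γ[g; MIN(h)→e](R))) → 2
  (ρ[h/e](S) ⋈[c=b] σ[e<8](ρ[b/g](γ[g; MIN(h)→e](R)))) → 2
  π[b,e,c,h,y]((ρ[h/e](S) ⋈[c=b] σ[e<8](ρ[b/g](γ[g; MIN(h)→e](R))))) → 2

E1 and E2 produce the same multiset:
b | e | c | h | y
1 | 4 | 1 | 4 | t
8 | 2 | 8 | 1 | q

yes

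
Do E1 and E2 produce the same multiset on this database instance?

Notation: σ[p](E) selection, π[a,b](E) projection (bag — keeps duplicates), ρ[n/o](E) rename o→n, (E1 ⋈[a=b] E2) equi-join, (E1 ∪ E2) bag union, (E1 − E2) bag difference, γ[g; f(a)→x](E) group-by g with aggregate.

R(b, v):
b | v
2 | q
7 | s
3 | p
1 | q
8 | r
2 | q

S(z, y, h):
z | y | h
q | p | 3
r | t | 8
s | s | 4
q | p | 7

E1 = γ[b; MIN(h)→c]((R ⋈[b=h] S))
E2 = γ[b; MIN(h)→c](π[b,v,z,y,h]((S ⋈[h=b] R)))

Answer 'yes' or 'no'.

E1 subexpression sizes:
  R → 6
  S → 4
  (R ⋈[b=h] S) → 3
  γ[b; MIN(h)→c]((R ⋈[b=h] S)) → 3
E2 subexpression sizes:
  S → 4
  R → 6
  (S ⋈[h=b] R) → 3
  π[b,v,z,y,h]((S ⋈[h=b] R)) → 3
  γ[b; MIN(h)→c](π[b,v,z,y,h]((S ⋈[h=b] R))) → 3

E1 and E2 produce the same multiset:
b | c
3 | 3
7 | 7
8 | 8

yes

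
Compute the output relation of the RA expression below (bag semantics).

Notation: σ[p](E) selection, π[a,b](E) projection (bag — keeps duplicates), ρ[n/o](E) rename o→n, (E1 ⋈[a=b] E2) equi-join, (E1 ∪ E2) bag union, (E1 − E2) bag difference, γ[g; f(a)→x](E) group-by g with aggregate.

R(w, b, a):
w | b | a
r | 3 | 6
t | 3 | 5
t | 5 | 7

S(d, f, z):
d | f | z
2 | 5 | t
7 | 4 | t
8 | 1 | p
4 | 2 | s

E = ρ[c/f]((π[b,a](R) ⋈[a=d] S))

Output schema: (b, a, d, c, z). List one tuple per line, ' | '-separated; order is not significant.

Per-node cardinality:
  R → 3
  π[b,a](R) → 3
  S → 4
  (π[b,a](R) ⋈[a=d] S) → 1
  ρ[c/f]((π[b,a](R) ⋈[a=d] S)) → 1

== RESULT ==
b | a | d | c | z
5 | 7 | 7 | 4 | t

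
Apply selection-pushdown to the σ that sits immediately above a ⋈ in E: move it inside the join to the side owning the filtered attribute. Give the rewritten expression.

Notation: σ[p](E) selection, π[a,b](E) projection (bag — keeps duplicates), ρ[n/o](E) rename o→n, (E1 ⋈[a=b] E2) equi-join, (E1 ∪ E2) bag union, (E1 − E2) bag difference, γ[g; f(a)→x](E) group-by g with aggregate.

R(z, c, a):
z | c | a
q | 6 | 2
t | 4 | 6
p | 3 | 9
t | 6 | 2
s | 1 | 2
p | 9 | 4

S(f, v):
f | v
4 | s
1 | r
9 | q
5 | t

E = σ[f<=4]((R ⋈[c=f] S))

σ filters on f, owned by the right side.
E' = (R ⋈[c=f] σ[f<=4](S))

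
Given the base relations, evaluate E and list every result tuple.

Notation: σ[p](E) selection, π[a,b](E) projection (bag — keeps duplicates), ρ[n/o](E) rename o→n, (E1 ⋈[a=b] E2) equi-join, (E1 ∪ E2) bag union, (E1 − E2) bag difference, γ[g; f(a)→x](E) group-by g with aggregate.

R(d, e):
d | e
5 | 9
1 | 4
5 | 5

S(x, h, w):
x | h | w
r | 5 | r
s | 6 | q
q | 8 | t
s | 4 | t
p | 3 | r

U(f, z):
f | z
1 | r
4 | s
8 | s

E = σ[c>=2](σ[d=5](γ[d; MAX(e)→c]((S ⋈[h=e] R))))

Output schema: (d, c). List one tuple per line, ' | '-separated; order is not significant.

Row counts bottom-up:
  S → 5
  R → 3
  (S ⋈[h=e] R) → 2
  γ[d; MAX(e)→c]((S ⋈[h=e] R)) → 2
  σ[d=5](γ[d; MAX(e)→c]((S ⋈[h=e] R))) → 1
  σ[c>=2](σ[d=5](γ[d; MAX(e)→c]((S ⋈[h=e] R)))) → 1

== RESULT ==
d | c
5 | 5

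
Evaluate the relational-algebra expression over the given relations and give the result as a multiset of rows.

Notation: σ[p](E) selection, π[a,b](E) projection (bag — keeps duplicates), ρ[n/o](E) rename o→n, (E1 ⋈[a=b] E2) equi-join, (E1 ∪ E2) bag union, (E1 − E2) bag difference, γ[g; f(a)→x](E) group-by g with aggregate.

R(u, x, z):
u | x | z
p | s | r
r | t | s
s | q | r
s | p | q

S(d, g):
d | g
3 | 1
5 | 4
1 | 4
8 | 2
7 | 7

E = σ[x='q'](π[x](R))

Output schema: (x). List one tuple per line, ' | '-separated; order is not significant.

Stepwise |·|:
  R → 4
  π[x](R) → 4
  σ[x='q'](π[x](R)) → 1

== RESULT ==
x
q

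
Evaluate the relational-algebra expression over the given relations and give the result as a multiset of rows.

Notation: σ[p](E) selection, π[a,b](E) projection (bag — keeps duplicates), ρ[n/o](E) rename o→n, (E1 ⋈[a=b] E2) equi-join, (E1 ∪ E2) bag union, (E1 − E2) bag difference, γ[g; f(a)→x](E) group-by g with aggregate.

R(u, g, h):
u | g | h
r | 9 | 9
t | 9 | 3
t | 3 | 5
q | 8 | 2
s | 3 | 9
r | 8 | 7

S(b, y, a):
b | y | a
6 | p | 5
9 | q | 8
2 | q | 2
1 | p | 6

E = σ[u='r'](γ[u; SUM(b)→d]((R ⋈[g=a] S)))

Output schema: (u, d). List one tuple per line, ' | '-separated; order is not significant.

Per-node cardinality:
  R → 6
  S → 4
  (R ⋈[g=a] S) → 2
  γ[u; SUM(b)→d]((R ⋈[g=a] S)) → 2
  σ[u='r'](γ[u; SUM(b)→d]((R ⋈[g=a] S))) → 1

== RESULT ==
u | d
r | 9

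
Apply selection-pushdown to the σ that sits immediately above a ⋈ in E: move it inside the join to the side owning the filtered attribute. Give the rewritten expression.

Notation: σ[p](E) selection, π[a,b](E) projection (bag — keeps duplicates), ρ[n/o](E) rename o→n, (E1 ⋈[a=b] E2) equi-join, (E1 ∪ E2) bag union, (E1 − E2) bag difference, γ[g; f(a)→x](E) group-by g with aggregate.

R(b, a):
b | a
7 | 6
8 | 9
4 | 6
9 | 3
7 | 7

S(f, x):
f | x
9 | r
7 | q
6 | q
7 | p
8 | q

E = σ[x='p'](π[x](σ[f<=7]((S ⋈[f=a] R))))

σ filters on f, owned by the left side.
E' = σ[x='p'](π[x]((σ[f<=7](S) ⋈[f=a] R)))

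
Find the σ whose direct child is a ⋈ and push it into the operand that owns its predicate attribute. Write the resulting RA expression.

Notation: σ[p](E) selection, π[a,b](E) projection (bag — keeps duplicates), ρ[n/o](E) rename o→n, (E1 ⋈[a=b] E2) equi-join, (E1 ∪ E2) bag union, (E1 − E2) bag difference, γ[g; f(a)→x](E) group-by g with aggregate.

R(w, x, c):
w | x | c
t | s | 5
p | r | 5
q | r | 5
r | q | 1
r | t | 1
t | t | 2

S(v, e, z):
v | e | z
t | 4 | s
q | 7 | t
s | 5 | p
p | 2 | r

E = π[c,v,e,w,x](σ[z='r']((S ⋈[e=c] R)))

σ filters on z, owned by the left side.
E' = π[c,v,e,w,x]((σ[z='r'](S) ⋈[e=c] R))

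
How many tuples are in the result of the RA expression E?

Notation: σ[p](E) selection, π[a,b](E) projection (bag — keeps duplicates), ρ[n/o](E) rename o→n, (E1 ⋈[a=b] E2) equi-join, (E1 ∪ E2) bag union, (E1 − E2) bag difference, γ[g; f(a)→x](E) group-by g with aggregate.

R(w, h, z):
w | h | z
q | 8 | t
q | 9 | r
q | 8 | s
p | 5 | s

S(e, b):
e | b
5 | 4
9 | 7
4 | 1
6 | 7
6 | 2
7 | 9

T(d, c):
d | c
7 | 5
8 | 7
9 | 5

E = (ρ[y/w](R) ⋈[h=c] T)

Stepwise |·|:
  R → 4
  ρ[y/w](R) → 4
  T → 3
  (ρ[y/w](R) ⋈[h=c] T) → 2

|E| = 2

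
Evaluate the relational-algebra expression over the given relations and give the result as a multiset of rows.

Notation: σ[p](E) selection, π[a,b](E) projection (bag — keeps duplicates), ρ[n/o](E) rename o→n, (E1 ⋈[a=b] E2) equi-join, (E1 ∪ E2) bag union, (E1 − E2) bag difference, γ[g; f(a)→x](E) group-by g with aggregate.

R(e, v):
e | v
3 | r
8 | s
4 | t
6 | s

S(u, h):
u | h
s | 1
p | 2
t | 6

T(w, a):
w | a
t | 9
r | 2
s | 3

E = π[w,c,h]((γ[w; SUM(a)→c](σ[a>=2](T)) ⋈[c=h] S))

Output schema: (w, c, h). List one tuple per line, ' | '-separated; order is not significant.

Per-node cardinality:
  T → 3
  σ[a>=2](T) → 3
  γ[w; SUM(a)→c](σ[a>=2](T)) → 3
  S → 3
  (γ[w; SUM(a)→c](σ[a>=2](T)) ⋈[c=h] S) → 1
  π[w,c,h]((γ[w; SUM(a)→c](σ[a>=2](T)) ⋈[c=h] S)) → 1

== RESULT ==
w | c | h
r | 2 | 2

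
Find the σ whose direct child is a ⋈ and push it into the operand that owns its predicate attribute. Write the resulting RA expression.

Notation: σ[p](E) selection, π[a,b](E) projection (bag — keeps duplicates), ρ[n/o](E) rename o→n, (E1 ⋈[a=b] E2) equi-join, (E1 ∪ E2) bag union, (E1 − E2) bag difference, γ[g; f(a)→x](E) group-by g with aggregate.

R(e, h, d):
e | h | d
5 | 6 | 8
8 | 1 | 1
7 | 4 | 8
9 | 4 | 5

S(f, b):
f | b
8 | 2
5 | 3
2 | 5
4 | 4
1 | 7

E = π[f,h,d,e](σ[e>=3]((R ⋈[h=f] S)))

σ filters on e, owned by the left side.
E' = π[f,h,d,e]((σ[e>=3](R) ⋈[h=f] S))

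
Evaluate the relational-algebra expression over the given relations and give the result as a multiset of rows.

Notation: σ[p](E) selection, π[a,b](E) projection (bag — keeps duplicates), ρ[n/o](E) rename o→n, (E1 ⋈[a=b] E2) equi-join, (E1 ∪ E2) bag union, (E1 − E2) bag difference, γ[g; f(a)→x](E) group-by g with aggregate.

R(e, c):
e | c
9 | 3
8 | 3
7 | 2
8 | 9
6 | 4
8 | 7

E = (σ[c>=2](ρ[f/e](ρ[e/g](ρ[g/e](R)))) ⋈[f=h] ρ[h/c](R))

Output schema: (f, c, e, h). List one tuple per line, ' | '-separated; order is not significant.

Row counts bottom-up:
  R → 6
  ρ[g/e](R) → 6
  ρ[e/g](ρ[g/e](R)) → 6
  ρ[f/e](ρ[e/g](ρ[g/e](R))) → 6
  σ[c>=2](ρ[f/e](ρ[e/g](ρ[g/e](R)))) → 6
  R → 6
  ρ[h/c](R) → 6
  (σ[c>=2](ρ[f/e](ρ[e/g](ρ[g/e](R)))) ⋈[f=h] ρ[h/c](R)) → 2

== RESULT ==
f | c | e | h
7 | 2 | 8 | 7
9 | 3 | 8 | 9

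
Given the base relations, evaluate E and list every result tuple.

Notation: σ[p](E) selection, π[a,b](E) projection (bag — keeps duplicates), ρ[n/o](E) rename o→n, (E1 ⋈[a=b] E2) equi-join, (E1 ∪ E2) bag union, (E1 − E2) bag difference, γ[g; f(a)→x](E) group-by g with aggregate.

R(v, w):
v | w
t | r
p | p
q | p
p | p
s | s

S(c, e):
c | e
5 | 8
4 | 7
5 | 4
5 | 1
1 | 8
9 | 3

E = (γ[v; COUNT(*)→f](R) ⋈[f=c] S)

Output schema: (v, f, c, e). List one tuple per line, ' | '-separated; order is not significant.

Row counts bottom-up:
  R → 5
  γ[v; COUNT(*)→f](R) → 4
  S → 6
  (γ[v; COUNT(*)→f](R) ⋈[f=c] S) → 3

== RESULT ==
v | f | c | e
q | 1 | 1 | 8
s | 1 | 1 | 8
t | 1 | 1 | 8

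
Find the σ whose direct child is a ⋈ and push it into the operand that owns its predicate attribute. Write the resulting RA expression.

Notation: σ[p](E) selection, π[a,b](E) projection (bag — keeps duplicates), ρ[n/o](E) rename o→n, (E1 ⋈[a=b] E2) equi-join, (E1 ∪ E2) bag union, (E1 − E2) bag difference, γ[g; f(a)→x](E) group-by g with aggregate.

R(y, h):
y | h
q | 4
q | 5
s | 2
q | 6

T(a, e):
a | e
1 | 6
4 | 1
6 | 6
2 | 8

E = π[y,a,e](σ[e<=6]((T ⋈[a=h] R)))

σ filters on e, owned by the left side.
E' = π[y,a,e]((σ[e<=6](T) ⋈[a=h] R))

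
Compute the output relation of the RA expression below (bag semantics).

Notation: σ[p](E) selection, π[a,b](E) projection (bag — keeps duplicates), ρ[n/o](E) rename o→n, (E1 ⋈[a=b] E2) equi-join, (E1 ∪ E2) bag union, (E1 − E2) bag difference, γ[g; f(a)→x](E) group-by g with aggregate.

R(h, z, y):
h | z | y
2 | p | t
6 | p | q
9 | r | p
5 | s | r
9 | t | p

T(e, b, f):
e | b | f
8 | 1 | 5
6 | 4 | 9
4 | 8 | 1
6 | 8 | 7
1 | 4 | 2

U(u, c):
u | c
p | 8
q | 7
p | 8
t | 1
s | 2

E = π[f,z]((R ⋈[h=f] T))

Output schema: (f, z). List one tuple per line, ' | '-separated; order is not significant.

Stepwise |·|:
  R → 5
  T → 5
  (R ⋈[h=f] T) → 4
  π[f,z]((R ⋈[h=f] T)) → 4

== RESULT ==
f | z
2 | p
5 | s
9 | r
9 | t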